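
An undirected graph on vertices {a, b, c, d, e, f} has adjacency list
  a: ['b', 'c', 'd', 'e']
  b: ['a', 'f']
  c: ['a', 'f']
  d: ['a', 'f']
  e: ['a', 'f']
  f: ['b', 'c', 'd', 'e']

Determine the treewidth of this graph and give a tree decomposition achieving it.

Treewidth 2.
Bags: B1 = {a, b, f}  B2 = {a, e, f}  B3 = {a, d, f}  B4 = {a, c, f}
Tree: B1–B2, B2–B3, B3–B4

The largest bag has 3 vertices, giving width 2; this decomposition certifies tw(G) ≤ 2. The edges b–a–e–f–b form a cycle, so G is not a tree and its treewidth is at least 2. Therefore the treewidth is 2.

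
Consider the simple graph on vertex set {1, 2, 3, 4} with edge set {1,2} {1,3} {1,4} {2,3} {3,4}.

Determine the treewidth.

2

A width-2 tree decomposition is:
Bags: B1 = {1, 3, 4}  B2 = {1, 2, 3}
Tree: B1–B2
The largest bag has 3 vertices, giving width 2; this decomposition certifies tw(G) ≤ 2. On the other hand G contains the 3-clique {1, 2, 3}. A clique must lie in a single bag of any decomposition, so no decomposition can have width below 2. Combining the bounds, tw(G) = 2.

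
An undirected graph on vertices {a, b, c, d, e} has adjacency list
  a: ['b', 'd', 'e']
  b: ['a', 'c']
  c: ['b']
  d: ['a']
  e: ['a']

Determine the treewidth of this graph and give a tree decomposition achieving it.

Every bag has size at most 2, so the width is 2 − 1 = 1 and tw(G) ≤ 1. Since G has at least one edge (e.g. b–a), it is not an edgeless graph, so tw(G) ≥ 1. Combining the bounds, tw(G) = 1.

Treewidth 1.
One optimal decomposition is:
Bags: B1 = {a, b}  B2 = {b, c}  B3 = {a, d}  B4 = {a, e}
Tree: B1–B2, B1–B3, B1–B4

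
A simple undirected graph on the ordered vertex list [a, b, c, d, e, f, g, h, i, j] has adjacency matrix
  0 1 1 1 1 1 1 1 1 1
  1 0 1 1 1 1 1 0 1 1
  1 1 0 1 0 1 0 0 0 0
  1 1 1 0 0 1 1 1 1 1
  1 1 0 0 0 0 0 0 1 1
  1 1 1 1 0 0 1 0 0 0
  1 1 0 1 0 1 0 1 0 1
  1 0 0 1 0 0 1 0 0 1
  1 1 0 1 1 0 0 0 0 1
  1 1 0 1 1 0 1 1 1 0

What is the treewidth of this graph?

4

A width-4 tree decomposition is:
Bags: B1 = {a, b, d, g, j}  B2 = {a, d, g, h, j}  B3 = {a, b, d, f, g}  B4 = {a, b, d, i, j}  B5 = {a, b, e, i, j}  B6 = {a, b, c, d, f}
Tree: B1–B2, B1–B3, B1–B4, B4–B5, B3–B6
Each bag holds 5 vertices, so the decomposition has width 4, which upper-bounds the treewidth. For the lower bound, the 5 vertices {a, d, g, h, j} are pairwise adjacent, and any tree decomposition puts a clique entirely inside one bag — forcing width ≥ 4. Combining the bounds, tw(G) = 4.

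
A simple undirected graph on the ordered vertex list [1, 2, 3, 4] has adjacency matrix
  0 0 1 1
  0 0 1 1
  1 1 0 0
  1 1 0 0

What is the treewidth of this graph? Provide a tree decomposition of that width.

Treewidth 2.
Bags: B1 = {1, 2, 3}  B2 = {1, 2, 4}
Tree: B1–B2

Each bag holds 3 vertices, so the decomposition has width 2, which upper-bounds the treewidth. The edges 2–3–1–4–2 form a cycle, so G is not a tree and its treewidth is at least 2. The upper and lower bounds meet at 2, so that is the treewidth.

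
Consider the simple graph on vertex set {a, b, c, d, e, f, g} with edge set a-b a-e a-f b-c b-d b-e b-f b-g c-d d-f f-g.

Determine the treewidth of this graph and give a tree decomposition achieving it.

Each bag holds 3 vertices, so the decomposition has width 2, which upper-bounds the treewidth. For the lower bound, the 3 vertices {a, b, e} are pairwise adjacent, and any tree decomposition puts a clique entirely inside one bag — forcing width ≥ 2. Therefore the treewidth is 2.

Treewidth 2.
Bags: B1 = {b, d, f}  B2 = {b, c, d}  B3 = {a, b, f}  B4 = {a, b, e}  B5 = {b, f, g}
Tree: B1–B2, B1–B3, B3–B4, B1–B5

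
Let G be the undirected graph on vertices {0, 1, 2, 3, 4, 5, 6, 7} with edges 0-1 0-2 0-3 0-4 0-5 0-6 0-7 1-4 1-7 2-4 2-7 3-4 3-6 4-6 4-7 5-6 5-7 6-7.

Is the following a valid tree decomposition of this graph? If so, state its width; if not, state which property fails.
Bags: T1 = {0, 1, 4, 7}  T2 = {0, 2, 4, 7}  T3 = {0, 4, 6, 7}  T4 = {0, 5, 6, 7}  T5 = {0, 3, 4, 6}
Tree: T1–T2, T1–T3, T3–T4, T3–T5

Yes; width 3.

Vertex coverage: the bags together contain {0, 1, 2, 3, 4, 5, 6, 7}, the full vertex set. Edge coverage: each edge of G has both endpoints in at least one bag. Running intersection: for every vertex, the bags containing it form a connected subtree. All three properties hold, so this is a valid tree decomposition of width max|bag| − 1 = 3, and hence tw(G) ≤ 3.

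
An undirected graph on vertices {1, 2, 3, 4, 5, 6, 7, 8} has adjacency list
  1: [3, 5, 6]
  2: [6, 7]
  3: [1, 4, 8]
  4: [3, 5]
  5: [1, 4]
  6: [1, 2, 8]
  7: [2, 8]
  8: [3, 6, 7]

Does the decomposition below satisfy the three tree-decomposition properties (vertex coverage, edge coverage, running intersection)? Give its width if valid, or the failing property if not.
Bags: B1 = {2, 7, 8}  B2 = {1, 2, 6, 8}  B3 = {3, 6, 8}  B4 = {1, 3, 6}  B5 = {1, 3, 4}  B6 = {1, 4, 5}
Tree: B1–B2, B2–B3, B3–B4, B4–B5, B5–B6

No — bags containing vertex 1 are not connected in the tree.

A tree decomposition must satisfy three properties: every vertex lies in some bag; for every edge, both endpoints lie together in some bag; and for every vertex, the bags containing it form a connected subtree. Here bags containing vertex 1 are not connected in the tree, so the decomposition is invalid.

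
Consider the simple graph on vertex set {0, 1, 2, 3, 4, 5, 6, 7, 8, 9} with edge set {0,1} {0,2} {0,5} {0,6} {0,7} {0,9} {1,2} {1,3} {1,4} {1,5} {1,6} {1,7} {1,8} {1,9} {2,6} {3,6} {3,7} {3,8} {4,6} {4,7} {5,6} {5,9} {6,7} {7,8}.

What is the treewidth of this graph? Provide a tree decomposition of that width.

Every bag has size at most 4, so the width is 4 − 1 = 3 and tw(G) ≤ 3. On the other hand G contains the 4-clique {1, 3, 7, 8}. A clique must lie in a single bag of any decomposition, so no decomposition can have width below 3. Combining the bounds, tw(G) = 3.

Treewidth 3.
One such decomposition:
Bags: B1 = {1, 3, 6, 7}  B2 = {0, 1, 6, 7}  B3 = {0, 1, 5, 6}  B4 = {1, 4, 6, 7}  B5 = {0, 1, 2, 6}  B6 = {1, 3, 7, 8}  B7 = {0, 1, 5, 9}
Tree: B1–B2, B2–B3, B2–B4, B2–B5, B1–B6, B3–B7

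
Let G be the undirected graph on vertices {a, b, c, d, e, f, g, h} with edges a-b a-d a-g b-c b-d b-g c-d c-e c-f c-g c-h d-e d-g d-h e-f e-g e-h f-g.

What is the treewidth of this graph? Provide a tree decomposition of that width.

Treewidth 3.
One optimal decomposition is:
Bags: B1 = {b, c, d, g}  B2 = {c, d, e, g}  B3 = {a, b, d, g}  B4 = {c, d, e, h}  B5 = {c, e, f, g}
Tree: B1–B2, B1–B3, B2–B4, B2–B5

Each bag holds 4 vertices, so the decomposition has width 3, which upper-bounds the treewidth. On the other hand G contains the 4-clique {c, d, e, g}. A clique must lie in a single bag of any decomposition, so no decomposition can have width below 3. Therefore the treewidth is 3.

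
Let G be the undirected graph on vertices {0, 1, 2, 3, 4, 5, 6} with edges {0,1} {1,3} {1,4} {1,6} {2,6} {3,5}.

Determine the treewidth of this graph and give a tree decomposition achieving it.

The largest bag has 2 vertices, giving width 1; this decomposition certifies tw(G) ≤ 1. Since G has at least one edge (e.g. 1–3), it is not an edgeless graph, so tw(G) ≥ 1. Combining the bounds, tw(G) = 1.

Treewidth 1.
One optimal decomposition is:
Bags: B1 = {1, 3}  B2 = {1, 6}  B3 = {3, 5}  B4 = {1, 4}  B5 = {2, 6}  B6 = {0, 1}
Tree: B1–B2, B1–B3, B2–B4, B2–B5, B1–B6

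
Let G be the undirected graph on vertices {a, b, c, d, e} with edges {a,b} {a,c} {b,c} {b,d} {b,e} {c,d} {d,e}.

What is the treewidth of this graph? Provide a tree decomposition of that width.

Treewidth 2.
One optimal decomposition is:
Bags: B1 = {b, d, e}  B2 = {b, c, d}  B3 = {a, b, c}
Tree: B1–B2, B2–B3

The largest bag has 3 vertices, giving width 2; this decomposition certifies tw(G) ≤ 2. Conversely, {b, d, e} is a clique of size 3, and the vertices of any clique must share a bag in every tree decomposition; so some bag has ≥ 3 vertices and tw(G) ≥ 2. Therefore the treewidth is 2.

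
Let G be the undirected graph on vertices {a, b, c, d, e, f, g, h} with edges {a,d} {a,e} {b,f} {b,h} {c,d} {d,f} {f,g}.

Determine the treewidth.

1

A width-1 tree decomposition is:
Bags: B1 = {d, f}  B2 = {a, d}  B3 = {b, f}  B4 = {f, g}  B5 = {a, e}  B6 = {b, h}  B7 = {c, d}
Tree: B1–B2, B1–B3, B1–B4, B2–B5, B3–B6, B1–B7
The largest bag has 2 vertices, giving width 1; this decomposition certifies tw(G) ≤ 1. Any graph with an edge has treewidth ≥ 1, and G has the edge f–d. Combining the bounds, tw(G) = 1.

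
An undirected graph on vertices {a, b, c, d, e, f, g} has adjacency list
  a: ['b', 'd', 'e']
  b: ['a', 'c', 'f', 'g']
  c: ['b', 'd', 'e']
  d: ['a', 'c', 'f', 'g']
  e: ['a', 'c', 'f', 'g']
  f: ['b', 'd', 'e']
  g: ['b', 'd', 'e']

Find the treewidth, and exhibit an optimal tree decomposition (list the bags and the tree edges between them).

Each bag holds 4 vertices, so the decomposition has width 3, which upper-bounds the treewidth. For the lower bound: the 4 vertex sets {c,d}, {e,f}, {b}, {a} are disjoint, each induces a connected subgraph, and every pair is joined by at least one edge of G. Contracting each set to a single vertex therefore yields K_{4} as a minor, and since treewidth is minor-monotone, tw(G) ≥ tw(K_{4}) = 3. Combining the bounds, tw(G) = 3.

Treewidth 3.
One such decomposition:
Bags: B1 = {b, c, d, e}  B2 = {b, d, e, f}  B3 = {a, b, d, e}  B4 = {b, d, e, g}
Tree: B1–B2, B2–B3, B3–B4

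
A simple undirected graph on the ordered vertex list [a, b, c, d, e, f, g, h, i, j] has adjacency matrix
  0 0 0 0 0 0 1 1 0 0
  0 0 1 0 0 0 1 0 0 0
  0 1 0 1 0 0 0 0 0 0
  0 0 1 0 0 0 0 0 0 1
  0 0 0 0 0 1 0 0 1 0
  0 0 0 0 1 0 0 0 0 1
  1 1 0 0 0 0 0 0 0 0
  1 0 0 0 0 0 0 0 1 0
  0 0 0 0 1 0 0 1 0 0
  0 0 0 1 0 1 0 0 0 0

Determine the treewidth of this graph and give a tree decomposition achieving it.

The largest bag has 3 vertices, giving width 2; this decomposition certifies tw(G) ≤ 2. For the lower bound, G contains the cycle g–b–c–d–j–f–e–i–h–a–g, so G is not a forest; only forests have treewidth ≤ 1, hence tw(G) ≥ 2. Hence tw(G) = 2 exactly.

Treewidth 2.
One optimal decomposition is:
Bags: B1 = {b, c, g}  B2 = {c, d, g}  B3 = {d, g, j}  B4 = {f, g, j}  B5 = {e, f, g}  B6 = {e, g, i}  B7 = {g, h, i}  B8 = {a, g, h}
Tree: B1–B2, B2–B3, B3–B4, B4–B5, B5–B6, B6–B7, B7–B8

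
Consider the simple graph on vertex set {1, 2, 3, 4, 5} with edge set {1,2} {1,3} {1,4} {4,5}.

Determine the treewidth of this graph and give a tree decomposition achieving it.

Every bag has size at most 2, so the width is 2 − 1 = 1 and tw(G) ≤ 1. Any graph with an edge has treewidth ≥ 1, and G has the edge 4–1. Combining the bounds, tw(G) = 1.

Treewidth 1.
One optimal decomposition is:
Bags: B1 = {1, 4}  B2 = {1, 3}  B3 = {1, 2}  B4 = {4, 5}
Tree: B1–B2, B1–B3, B1–B4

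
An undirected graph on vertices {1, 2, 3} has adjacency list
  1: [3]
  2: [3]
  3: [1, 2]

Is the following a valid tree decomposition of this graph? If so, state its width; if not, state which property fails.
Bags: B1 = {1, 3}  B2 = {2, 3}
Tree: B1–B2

Checking the three conditions: (i) the bags cover all of {1, 2, 3}; (ii) for each edge, some bag contains both endpoints; (iii) the bags containing any fixed vertex form a subtree. All hold, so the decomposition is valid with width 2 − 1 = 1.

Yes; width 1.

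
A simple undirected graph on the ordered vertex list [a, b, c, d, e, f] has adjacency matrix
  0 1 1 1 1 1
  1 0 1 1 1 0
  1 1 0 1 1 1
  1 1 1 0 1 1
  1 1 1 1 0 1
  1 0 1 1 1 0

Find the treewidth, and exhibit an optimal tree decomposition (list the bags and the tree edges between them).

Treewidth 4.
Bags: B1 = {a, b, c, d, e}  B2 = {a, c, d, e, f}
Tree: B1–B2

Every bag has size at most 5, so the width is 5 − 1 = 4 and tw(G) ≤ 4. On the other hand G contains the 5-clique {a, c, d, e, f}. A clique must lie in a single bag of any decomposition, so no decomposition can have width below 4. Therefore the treewidth is 4.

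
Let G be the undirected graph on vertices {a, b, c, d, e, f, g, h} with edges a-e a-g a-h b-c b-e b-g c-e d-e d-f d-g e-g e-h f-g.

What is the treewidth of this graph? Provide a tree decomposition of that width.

Every bag has size at most 3, so the width is 3 − 1 = 2 and tw(G) ≤ 2. For the lower bound, the 3 vertices {d, e, g} are pairwise adjacent, and any tree decomposition puts a clique entirely inside one bag — forcing width ≥ 2. Combining the bounds, tw(G) = 2.

Treewidth 2.
One such decomposition:
Bags: B1 = {b, c, e}  B2 = {b, e, g}  B3 = {a, e, g}  B4 = {d, e, g}  B5 = {a, e, h}  B6 = {d, f, g}
Tree: B1–B2, B2–B3, B2–B4, B3–B5, B4–B6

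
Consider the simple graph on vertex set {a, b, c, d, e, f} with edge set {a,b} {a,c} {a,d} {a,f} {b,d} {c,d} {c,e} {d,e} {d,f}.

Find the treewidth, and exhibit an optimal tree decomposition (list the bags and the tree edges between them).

Treewidth 2.
One optimal decomposition is:
Bags: B1 = {c, d, e}  B2 = {a, c, d}  B3 = {a, d, f}  B4 = {a, b, d}
Tree: B1–B2, B2–B3, B2–B4

The largest bag has 3 vertices, giving width 2; this decomposition certifies tw(G) ≤ 2. For the lower bound, the 3 vertices {c, d, e} are pairwise adjacent, and any tree decomposition puts a clique entirely inside one bag — forcing width ≥ 2. The upper and lower bounds meet at 2, so that is the treewidth.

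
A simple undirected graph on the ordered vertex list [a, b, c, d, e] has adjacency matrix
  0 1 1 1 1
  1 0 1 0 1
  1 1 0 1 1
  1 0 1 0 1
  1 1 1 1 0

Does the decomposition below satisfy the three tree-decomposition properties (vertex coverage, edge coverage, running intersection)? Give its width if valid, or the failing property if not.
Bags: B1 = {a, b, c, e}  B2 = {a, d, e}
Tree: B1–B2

No — edge (c,d) lies in no bag.

A tree decomposition must satisfy three properties: every vertex lies in some bag; for every edge, both endpoints lie together in some bag; and for every vertex, the bags containing it form a connected subtree. Here edge (c,d) lies in no bag, so the decomposition is invalid.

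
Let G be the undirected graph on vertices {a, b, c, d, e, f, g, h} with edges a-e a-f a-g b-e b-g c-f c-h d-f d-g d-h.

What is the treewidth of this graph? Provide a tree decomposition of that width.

The largest bag has 3 vertices, giving width 2; this decomposition certifies tw(G) ≤ 2. The edges c–h–d–f–c form a cycle, so G is not a tree and its treewidth is at least 2. Hence tw(G) = 2 exactly.

Treewidth 2.
Bags: B1 = {c, f, h}  B2 = {d, f, h}  B3 = {a, d, f}  B4 = {a, d, g}  B5 = {a, e, g}  B6 = {b, e, g}
Tree: B1–B2, B2–B3, B3–B4, B4–B5, B5–B6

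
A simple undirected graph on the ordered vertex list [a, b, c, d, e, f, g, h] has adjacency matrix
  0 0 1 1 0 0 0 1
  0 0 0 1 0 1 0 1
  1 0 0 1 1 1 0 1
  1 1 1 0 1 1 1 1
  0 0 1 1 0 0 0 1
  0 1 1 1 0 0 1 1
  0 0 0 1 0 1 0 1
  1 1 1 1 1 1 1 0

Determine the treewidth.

3

A width-3 tree decomposition is:
Bags: B1 = {c, d, f, h}  B2 = {c, d, e, h}  B3 = {b, d, f, h}  B4 = {d, f, g, h}  B5 = {a, c, d, h}
Tree: B1–B2, B1–B3, B3–B4, B2–B5
Every bag has size at most 4, so the width is 4 − 1 = 3 and tw(G) ≤ 3. On the other hand G contains the 4-clique {a, c, d, h}. A clique must lie in a single bag of any decomposition, so no decomposition can have width below 3. Therefore the treewidth is 3.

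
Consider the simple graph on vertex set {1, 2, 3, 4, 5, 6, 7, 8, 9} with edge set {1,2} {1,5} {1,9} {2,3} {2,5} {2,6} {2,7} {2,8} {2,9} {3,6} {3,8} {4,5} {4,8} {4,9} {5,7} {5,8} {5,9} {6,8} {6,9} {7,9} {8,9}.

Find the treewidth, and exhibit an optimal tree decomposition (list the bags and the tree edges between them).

Treewidth 3.
One optimal decomposition is:
Bags: B1 = {2, 5, 7, 9}  B2 = {2, 5, 8, 9}  B3 = {4, 5, 8, 9}  B4 = {2, 6, 8, 9}  B5 = {2, 3, 6, 8}  B6 = {1, 2, 5, 9}
Tree: B1–B2, B2–B3, B2–B4, B4–B5, B1–B6

The largest bag has 4 vertices, giving width 3; this decomposition certifies tw(G) ≤ 3. Conversely, {2, 5, 8, 9} is a clique of size 4, and the vertices of any clique must share a bag in every tree decomposition; so some bag has ≥ 4 vertices and tw(G) ≥ 3. The upper and lower bounds meet at 3, so that is the treewidth.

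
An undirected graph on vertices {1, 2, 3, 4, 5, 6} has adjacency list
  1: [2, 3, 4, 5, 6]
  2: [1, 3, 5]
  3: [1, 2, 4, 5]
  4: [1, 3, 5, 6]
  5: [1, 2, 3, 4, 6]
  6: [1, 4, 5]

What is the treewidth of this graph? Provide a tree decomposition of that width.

Each bag holds 4 vertices, so the decomposition has width 3, which upper-bounds the treewidth. For the lower bound, the 4 vertices {1, 2, 3, 5} are pairwise adjacent, and any tree decomposition puts a clique entirely inside one bag — forcing width ≥ 3. The upper and lower bounds meet at 3, so that is the treewidth.

Treewidth 3.
One optimal decomposition is:
Bags: B1 = {1, 3, 4, 5}  B2 = {1, 4, 5, 6}  B3 = {1, 2, 3, 5}
Tree: B1–B2, B1–B3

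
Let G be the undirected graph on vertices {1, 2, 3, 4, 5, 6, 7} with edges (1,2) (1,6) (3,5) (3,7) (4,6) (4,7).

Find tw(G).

1

A width-1 tree decomposition is:
Bags: B1 = {1, 2}  B2 = {1, 6}  B3 = {4, 6}  B4 = {4, 7}  B5 = {3, 7}  B6 = {3, 5}
Tree: B1–B2, B2–B3, B3–B4, B4–B5, B5–B6
Every bag has size at most 2, so the width is 2 − 1 = 1 and tw(G) ≤ 1. G has an edge, so its treewidth is at least 1. Combining the bounds, tw(G) = 1.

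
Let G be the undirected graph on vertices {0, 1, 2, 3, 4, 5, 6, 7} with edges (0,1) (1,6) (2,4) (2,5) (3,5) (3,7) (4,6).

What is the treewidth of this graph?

A width-1 tree decomposition is:
Bags: B1 = {3, 7}  B2 = {3, 5}  B3 = {2, 5}  B4 = {2, 4}  B5 = {4, 6}  B6 = {1, 6}  B7 = {0, 1}
Tree: B1–B2, B2–B3, B3–B4, B4–B5, B5–B6, B6–B7
The largest bag has 2 vertices, giving width 1; this decomposition certifies tw(G) ≤ 1. Any graph with an edge has treewidth ≥ 1, and G has the edge 7–3. Hence tw(G) = 1 exactly.

1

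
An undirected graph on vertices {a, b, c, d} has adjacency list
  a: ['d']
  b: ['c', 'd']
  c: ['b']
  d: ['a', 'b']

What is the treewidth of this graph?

A width-1 tree decomposition is:
Bags: B1 = {b, d}  B2 = {a, d}  B3 = {b, c}
Tree: B1–B2, B1–B3
Every bag has size at most 2, so the width is 2 − 1 = 1 and tw(G) ≤ 1. Any graph with an edge has treewidth ≥ 1, and G has the edge b–d. Therefore the treewidth is 1.

1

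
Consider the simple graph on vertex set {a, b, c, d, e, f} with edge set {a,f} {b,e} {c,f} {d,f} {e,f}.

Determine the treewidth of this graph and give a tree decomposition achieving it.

Every bag has size at most 2, so the width is 2 − 1 = 1 and tw(G) ≤ 1. Any graph with an edge has treewidth ≥ 1, and G has the edge f–e. Hence tw(G) = 1 exactly.

Treewidth 1.
Bags: B1 = {e, f}  B2 = {d, f}  B3 = {a, f}  B4 = {c, f}  B5 = {b, e}
Tree: B1–B2, B1–B3, B2–B4, B1–B5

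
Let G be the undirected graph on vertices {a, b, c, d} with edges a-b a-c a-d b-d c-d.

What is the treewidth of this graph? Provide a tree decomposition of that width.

Every bag has size at most 3, so the width is 3 − 1 = 2 and tw(G) ≤ 2. On the other hand G contains the 3-clique {a, c, d}. A clique must lie in a single bag of any decomposition, so no decomposition can have width below 2. The upper and lower bounds meet at 2, so that is the treewidth.

Treewidth 2.
One such decomposition:
Bags: B1 = {a, b, d}  B2 = {a, c, d}
Tree: B1–B2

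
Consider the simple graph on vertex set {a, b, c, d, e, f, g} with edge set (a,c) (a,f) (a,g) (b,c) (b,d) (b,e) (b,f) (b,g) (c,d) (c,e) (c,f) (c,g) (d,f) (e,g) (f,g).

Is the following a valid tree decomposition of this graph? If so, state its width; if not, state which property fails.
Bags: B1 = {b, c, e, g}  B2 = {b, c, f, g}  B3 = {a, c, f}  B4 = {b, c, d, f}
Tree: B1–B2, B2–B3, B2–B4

No — edge (g,a) lies in no bag.

A tree decomposition must satisfy three properties: every vertex lies in some bag; for every edge, both endpoints lie together in some bag; and for every vertex, the bags containing it form a connected subtree. Here edge (g,a) lies in no bag, so the decomposition is invalid.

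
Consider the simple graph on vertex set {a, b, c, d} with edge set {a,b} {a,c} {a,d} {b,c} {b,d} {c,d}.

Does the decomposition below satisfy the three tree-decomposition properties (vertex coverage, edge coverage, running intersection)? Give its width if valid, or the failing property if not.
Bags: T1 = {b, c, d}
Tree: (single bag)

A tree decomposition must satisfy three properties: every vertex lies in some bag; for every edge, both endpoints lie together in some bag; and for every vertex, the bags containing it form a connected subtree. Here vertex a appears in no bag, so the decomposition is invalid.

No — vertex a appears in no bag.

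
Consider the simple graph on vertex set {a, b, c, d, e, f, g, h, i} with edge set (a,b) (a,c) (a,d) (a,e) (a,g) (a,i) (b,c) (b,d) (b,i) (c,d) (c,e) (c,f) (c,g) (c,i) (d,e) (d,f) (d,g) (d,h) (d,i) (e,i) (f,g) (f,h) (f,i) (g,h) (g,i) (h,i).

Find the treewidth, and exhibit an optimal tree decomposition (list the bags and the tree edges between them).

Every bag has size at most 5, so the width is 5 − 1 = 4 and tw(G) ≤ 4. Conversely, {d, f, g, h, i} is a clique of size 5, and the vertices of any clique must share a bag in every tree decomposition; so some bag has ≥ 5 vertices and tw(G) ≥ 4. The upper and lower bounds meet at 4, so that is the treewidth.

Treewidth 4.
Bags: B1 = {a, c, d, g, i}  B2 = {a, c, d, e, i}  B3 = {c, d, f, g, i}  B4 = {a, b, c, d, i}  B5 = {d, f, g, h, i}
Tree: B1–B2, B1–B3, B2–B4, B3–B5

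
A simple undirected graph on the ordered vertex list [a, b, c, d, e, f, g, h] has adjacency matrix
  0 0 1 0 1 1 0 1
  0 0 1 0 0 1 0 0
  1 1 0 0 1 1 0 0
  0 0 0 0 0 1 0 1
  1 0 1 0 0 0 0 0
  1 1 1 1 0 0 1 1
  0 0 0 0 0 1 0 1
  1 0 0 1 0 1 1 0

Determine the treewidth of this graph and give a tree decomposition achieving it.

Treewidth 2.
One such decomposition:
Bags: B1 = {a, f, h}  B2 = {a, c, f}  B3 = {f, g, h}  B4 = {b, c, f}  B5 = {a, c, e}  B6 = {d, f, h}
Tree: B1–B2, B1–B3, B2–B4, B2–B5, B1–B6

The largest bag has 3 vertices, giving width 2; this decomposition certifies tw(G) ≤ 2. Conversely, {a, c, e} is a clique of size 3, and the vertices of any clique must share a bag in every tree decomposition; so some bag has ≥ 3 vertices and tw(G) ≥ 2. Hence tw(G) = 2 exactly.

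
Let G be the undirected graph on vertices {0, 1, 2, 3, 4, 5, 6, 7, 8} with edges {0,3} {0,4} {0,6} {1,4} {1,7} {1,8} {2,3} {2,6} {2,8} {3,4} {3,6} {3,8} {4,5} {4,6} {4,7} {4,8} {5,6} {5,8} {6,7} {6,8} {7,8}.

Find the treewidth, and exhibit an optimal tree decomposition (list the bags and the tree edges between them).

The largest bag has 4 vertices, giving width 3; this decomposition certifies tw(G) ≤ 3. On the other hand G contains the 4-clique {2, 3, 6, 8}. A clique must lie in a single bag of any decomposition, so no decomposition can have width below 3. Combining the bounds, tw(G) = 3.

Treewidth 3.
One such decomposition:
Bags: B1 = {4, 6, 7, 8}  B2 = {1, 4, 7, 8}  B3 = {4, 5, 6, 8}  B4 = {3, 4, 6, 8}  B5 = {0, 3, 4, 6}  B6 = {2, 3, 6, 8}
Tree: B1–B2, B1–B3, B3–B4, B4–B5, B4–B6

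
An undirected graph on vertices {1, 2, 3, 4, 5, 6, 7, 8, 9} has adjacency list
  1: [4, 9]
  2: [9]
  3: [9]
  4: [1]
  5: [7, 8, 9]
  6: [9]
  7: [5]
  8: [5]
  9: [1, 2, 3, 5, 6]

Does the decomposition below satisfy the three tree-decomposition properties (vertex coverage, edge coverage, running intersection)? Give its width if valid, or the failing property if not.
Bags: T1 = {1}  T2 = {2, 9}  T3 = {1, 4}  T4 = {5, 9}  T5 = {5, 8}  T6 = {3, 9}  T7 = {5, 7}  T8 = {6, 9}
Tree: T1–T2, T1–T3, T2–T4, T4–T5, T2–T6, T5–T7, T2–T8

No — edge (9,1) lies in no bag.

A tree decomposition must satisfy three properties: every vertex lies in some bag; for every edge, both endpoints lie together in some bag; and for every vertex, the bags containing it form a connected subtree. Here edge (9,1) lies in no bag, so the decomposition is invalid.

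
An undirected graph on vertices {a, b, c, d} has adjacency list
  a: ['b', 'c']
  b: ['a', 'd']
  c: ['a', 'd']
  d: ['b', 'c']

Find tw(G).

2

A width-2 tree decomposition is:
Bags: B1 = {a, c, d}  B2 = {a, b, d}
Tree: B1–B2
The largest bag has 3 vertices, giving width 2; this decomposition certifies tw(G) ≤ 2. Since a–c–d–b–a is a cycle in G, G is not acyclic. Forests are exactly the graphs of treewidth ≤ 1, so tw(G) ≥ 2. Therefore the treewidth is 2.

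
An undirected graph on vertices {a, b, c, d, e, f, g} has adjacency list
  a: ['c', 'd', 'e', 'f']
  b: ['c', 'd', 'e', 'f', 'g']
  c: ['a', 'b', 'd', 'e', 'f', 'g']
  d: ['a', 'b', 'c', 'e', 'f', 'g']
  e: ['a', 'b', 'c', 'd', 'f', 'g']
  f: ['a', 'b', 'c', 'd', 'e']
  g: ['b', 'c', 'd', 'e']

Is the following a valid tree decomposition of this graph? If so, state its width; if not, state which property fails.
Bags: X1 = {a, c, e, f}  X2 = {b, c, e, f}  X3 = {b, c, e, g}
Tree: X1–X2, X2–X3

No — vertex d appears in no bag.

A tree decomposition must satisfy three properties: every vertex lies in some bag; for every edge, both endpoints lie together in some bag; and for every vertex, the bags containing it form a connected subtree. Here vertex d appears in no bag, so the decomposition is invalid.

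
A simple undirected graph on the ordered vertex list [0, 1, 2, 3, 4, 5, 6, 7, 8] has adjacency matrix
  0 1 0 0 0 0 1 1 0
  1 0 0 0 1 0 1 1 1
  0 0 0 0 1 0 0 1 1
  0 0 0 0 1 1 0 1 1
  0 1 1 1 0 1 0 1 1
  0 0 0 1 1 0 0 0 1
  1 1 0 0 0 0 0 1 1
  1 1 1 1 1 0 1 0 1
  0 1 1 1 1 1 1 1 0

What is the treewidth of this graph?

3

A width-3 tree decomposition is:
Bags: B1 = {2, 4, 7, 8}  B2 = {1, 4, 7, 8}  B3 = {1, 6, 7, 8}  B4 = {3, 4, 7, 8}  B5 = {0, 1, 6, 7}  B6 = {3, 4, 5, 8}
Tree: B1–B2, B2–B3, B1–B4, B3–B5, B4–B6
The largest bag has 4 vertices, giving width 3; this decomposition certifies tw(G) ≤ 3. For the lower bound, the 4 vertices {3, 4, 5, 8} are pairwise adjacent, and any tree decomposition puts a clique entirely inside one bag — forcing width ≥ 3. Therefore the treewidth is 3.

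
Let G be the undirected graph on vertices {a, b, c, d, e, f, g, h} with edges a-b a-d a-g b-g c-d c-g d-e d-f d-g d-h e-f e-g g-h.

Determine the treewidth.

2

A width-2 tree decomposition is:
Bags: B1 = {d, e, f}  B2 = {d, e, g}  B3 = {a, d, g}  B4 = {d, g, h}  B5 = {a, b, g}  B6 = {c, d, g}
Tree: B1–B2, B2–B3, B3–B4, B3–B5, B4–B6
Every bag has size at most 3, so the width is 3 − 1 = 2 and tw(G) ≤ 2. Conversely, {d, e, g} is a clique of size 3, and the vertices of any clique must share a bag in every tree decomposition; so some bag has ≥ 3 vertices and tw(G) ≥ 2. The upper and lower bounds meet at 2, so that is the treewidth.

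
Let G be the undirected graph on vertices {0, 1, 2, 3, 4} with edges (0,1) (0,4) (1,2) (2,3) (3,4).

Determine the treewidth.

2

A width-2 tree decomposition is:
Bags: B1 = {0, 3, 4}  B2 = {0, 1, 3}  B3 = {1, 2, 3}
Tree: B1–B2, B2–B3
Every bag has size at most 3, so the width is 3 − 1 = 2 and tw(G) ≤ 2. Since 3–4–0–1–2–3 is a cycle in G, G is not acyclic. Forests are exactly the graphs of treewidth ≤ 1, so tw(G) ≥ 2. Hence tw(G) = 2 exactly.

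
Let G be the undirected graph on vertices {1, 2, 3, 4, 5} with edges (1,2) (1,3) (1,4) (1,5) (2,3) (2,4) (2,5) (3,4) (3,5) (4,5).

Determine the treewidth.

4

A width-4 tree decomposition is:
Bags: B1 = {1, 2, 3, 4, 5}
Tree: (single bag)
A single bag containing all 5 vertices is trivially a valid decomposition of width 4. On the other hand G contains the 5-clique {1, 2, 3, 4, 5}. A clique must lie in a single bag of any decomposition, so no decomposition can have width below 4. The upper and lower bounds meet at 4, so that is the treewidth.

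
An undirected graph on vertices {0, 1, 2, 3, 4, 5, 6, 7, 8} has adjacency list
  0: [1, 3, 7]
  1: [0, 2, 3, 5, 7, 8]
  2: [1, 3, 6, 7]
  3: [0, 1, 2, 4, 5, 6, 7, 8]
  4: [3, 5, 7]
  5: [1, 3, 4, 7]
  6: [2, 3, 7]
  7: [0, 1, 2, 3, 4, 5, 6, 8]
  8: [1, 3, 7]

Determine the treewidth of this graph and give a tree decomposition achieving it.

Each bag holds 4 vertices, so the decomposition has width 3, which upper-bounds the treewidth. On the other hand G contains the 4-clique {0, 1, 3, 7}. A clique must lie in a single bag of any decomposition, so no decomposition can have width below 3. Hence tw(G) = 3 exactly.

Treewidth 3.
One optimal decomposition is:
Bags: B1 = {1, 2, 3, 7}  B2 = {2, 3, 6, 7}  B3 = {1, 3, 7, 8}  B4 = {0, 1, 3, 7}  B5 = {1, 3, 5, 7}  B6 = {3, 4, 5, 7}
Tree: B1–B2, B1–B3, B3–B4, B3–B5, B5–B6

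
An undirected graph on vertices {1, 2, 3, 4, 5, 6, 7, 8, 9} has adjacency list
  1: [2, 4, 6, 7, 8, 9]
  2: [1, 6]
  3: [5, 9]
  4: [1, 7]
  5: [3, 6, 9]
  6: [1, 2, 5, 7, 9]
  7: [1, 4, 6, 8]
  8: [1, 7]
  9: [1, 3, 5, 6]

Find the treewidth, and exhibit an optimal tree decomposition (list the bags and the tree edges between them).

Every bag has size at most 3, so the width is 3 − 1 = 2 and tw(G) ≤ 2. On the other hand G contains the 3-clique {1, 7, 8}. A clique must lie in a single bag of any decomposition, so no decomposition can have width below 2. The upper and lower bounds meet at 2, so that is the treewidth.

Treewidth 2.
One such decomposition:
Bags: B1 = {5, 6, 9}  B2 = {1, 6, 9}  B3 = {1, 6, 7}  B4 = {1, 7, 8}  B5 = {1, 2, 6}  B6 = {1, 4, 7}  B7 = {3, 5, 9}
Tree: B1–B2, B2–B3, B3–B4, B2–B5, B3–B6, B1–B7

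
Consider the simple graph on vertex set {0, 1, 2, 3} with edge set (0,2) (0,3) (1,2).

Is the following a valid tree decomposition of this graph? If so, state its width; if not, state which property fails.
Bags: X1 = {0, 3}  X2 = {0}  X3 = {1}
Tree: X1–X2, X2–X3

No — vertex 2 appears in no bag.

A tree decomposition must satisfy three properties: every vertex lies in some bag; for every edge, both endpoints lie together in some bag; and for every vertex, the bags containing it form a connected subtree. Here vertex 2 appears in no bag, so the decomposition is invalid.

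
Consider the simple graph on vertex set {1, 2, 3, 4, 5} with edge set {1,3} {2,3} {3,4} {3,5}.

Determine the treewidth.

A width-1 tree decomposition is:
Bags: B1 = {2, 3}  B2 = {1, 3}  B3 = {3, 4}  B4 = {3, 5}
Tree: B1–B2, B2–B3, B1–B4
The largest bag has 2 vertices, giving width 1; this decomposition certifies tw(G) ≤ 1. Since G has at least one edge (e.g. 2–3), it is not an edgeless graph, so tw(G) ≥ 1. Therefore the treewidth is 1.

1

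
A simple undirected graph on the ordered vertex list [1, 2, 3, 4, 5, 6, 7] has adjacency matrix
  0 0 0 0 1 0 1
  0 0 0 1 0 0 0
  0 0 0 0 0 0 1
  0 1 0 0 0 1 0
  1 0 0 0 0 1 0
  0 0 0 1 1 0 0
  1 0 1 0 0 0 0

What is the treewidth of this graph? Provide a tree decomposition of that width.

The largest bag has 2 vertices, giving width 1; this decomposition certifies tw(G) ≤ 1. Since G has at least one edge (e.g. 3–7), it is not an edgeless graph, so tw(G) ≥ 1. Therefore the treewidth is 1.

Treewidth 1.
Bags: B1 = {3, 7}  B2 = {1, 7}  B3 = {1, 5}  B4 = {5, 6}  B5 = {4, 6}  B6 = {2, 4}
Tree: B1–B2, B2–B3, B3–B4, B4–B5, B5–B6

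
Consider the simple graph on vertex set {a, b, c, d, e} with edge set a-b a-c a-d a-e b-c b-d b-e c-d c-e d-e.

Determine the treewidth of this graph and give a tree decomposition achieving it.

With just one bag of size 5, the width is 5 − 1 = 4, so tw(G) ≤ 4. On the other hand G contains the 5-clique {a, b, c, d, e}. A clique must lie in a single bag of any decomposition, so no decomposition can have width below 4. Hence tw(G) = 4 exactly.

Treewidth 4.
One optimal decomposition is:
Bags: B1 = {a, b, c, d, e}
Tree: (single bag)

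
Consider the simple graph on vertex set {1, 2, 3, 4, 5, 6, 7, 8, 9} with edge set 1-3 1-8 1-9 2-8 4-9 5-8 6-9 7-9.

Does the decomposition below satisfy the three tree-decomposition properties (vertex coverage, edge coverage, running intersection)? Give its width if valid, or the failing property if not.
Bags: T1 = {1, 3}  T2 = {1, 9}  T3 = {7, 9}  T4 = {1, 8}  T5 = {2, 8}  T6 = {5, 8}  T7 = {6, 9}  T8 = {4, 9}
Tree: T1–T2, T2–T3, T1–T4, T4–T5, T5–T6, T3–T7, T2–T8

Checking the three conditions: (i) the bags cover all of {1, 2, 3, 4, 5, 6, 7, 8, 9}; (ii) for each edge, some bag contains both endpoints; (iii) the bags containing any fixed vertex form a subtree. All hold, so the decomposition is valid with width 2 − 1 = 1.

Yes; width 1.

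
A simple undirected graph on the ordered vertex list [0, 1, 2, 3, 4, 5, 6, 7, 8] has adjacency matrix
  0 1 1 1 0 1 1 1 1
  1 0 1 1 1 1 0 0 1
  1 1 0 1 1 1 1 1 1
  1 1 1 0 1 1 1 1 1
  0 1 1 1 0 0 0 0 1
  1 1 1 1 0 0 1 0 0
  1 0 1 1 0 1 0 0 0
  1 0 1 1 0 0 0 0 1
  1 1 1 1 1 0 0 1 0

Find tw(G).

4

A width-4 tree decomposition is:
Bags: B1 = {0, 1, 2, 3, 5}  B2 = {0, 1, 2, 3, 8}  B3 = {1, 2, 3, 4, 8}  B4 = {0, 2, 3, 7, 8}  B5 = {0, 2, 3, 5, 6}
Tree: B1–B2, B2–B3, B2–B4, B1–B5
Every bag has size at most 5, so the width is 5 − 1 = 4 and tw(G) ≤ 4. Conversely, {0, 1, 2, 3, 8} is a clique of size 5, and the vertices of any clique must share a bag in every tree decomposition; so some bag has ≥ 5 vertices and tw(G) ≥ 4. The upper and lower bounds meet at 4, so that is the treewidth.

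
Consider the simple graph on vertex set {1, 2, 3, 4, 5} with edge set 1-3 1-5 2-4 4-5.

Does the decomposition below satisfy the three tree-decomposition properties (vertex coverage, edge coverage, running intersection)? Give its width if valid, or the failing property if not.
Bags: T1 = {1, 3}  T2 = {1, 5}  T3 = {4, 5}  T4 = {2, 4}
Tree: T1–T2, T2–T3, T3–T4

Checking the three conditions: (i) the bags cover all of {1, 2, 3, 4, 5}; (ii) for each edge, some bag contains both endpoints; (iii) the bags containing any fixed vertex form a subtree. All hold, so the decomposition is valid with width 2 − 1 = 1.

Yes; width 1.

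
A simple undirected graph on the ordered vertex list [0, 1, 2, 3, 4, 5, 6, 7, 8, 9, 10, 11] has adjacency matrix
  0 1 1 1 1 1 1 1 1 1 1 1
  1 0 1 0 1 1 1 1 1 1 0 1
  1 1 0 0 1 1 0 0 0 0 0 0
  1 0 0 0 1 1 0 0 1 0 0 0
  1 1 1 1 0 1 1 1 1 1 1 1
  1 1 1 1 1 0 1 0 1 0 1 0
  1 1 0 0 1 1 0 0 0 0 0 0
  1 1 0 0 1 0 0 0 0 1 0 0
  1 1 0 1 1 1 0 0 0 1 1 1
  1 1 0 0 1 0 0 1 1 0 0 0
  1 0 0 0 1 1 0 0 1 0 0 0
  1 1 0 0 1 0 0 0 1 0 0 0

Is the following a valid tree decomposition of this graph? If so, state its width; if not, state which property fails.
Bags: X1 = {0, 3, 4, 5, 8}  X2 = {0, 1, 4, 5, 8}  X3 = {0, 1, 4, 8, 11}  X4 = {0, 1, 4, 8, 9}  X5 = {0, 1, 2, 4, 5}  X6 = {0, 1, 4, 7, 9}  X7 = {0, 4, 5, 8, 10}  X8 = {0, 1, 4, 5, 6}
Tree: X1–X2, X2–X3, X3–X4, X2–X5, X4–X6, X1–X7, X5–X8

Every vertex of G appears in some bag (union = {0, 1, 2, 3, 4, 5, 6, 7, 8, 9, 10, 11}); every edge is covered by a bag; and for each vertex v the set of bags containing v is connected in the bag tree. The decomposition is therefore valid. The largest bag has 5 vertices, so the width is 4.

Yes; width 4.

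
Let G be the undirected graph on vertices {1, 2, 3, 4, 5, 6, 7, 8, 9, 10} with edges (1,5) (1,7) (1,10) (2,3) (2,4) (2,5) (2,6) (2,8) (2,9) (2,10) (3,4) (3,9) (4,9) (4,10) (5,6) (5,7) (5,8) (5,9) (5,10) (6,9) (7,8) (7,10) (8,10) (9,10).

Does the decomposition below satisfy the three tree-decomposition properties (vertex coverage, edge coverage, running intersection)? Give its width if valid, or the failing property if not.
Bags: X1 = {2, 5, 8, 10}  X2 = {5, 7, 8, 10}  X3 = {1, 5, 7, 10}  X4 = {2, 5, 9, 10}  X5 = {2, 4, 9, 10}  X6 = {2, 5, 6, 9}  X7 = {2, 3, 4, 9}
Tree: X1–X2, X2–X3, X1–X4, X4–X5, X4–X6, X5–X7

Yes; width 3.

Checking the three conditions: (i) the bags cover all of {1, 2, 3, 4, 5, 6, 7, 8, 9, 10}; (ii) for each edge, some bag contains both endpoints; (iii) the bags containing any fixed vertex form a subtree. All hold, so the decomposition is valid with width 4 − 1 = 3.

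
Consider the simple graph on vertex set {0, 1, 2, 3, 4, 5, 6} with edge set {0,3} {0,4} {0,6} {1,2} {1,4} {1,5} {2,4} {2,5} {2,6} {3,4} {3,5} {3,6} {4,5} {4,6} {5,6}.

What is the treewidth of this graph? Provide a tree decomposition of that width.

Each bag holds 4 vertices, so the decomposition has width 3, which upper-bounds the treewidth. Conversely, {0, 3, 4, 6} is a clique of size 4, and the vertices of any clique must share a bag in every tree decomposition; so some bag has ≥ 4 vertices and tw(G) ≥ 3. The upper and lower bounds meet at 3, so that is the treewidth.

Treewidth 3.
One optimal decomposition is:
Bags: B1 = {1, 2, 4, 5}  B2 = {2, 4, 5, 6}  B3 = {3, 4, 5, 6}  B4 = {0, 3, 4, 6}
Tree: B1–B2, B2–B3, B3–B4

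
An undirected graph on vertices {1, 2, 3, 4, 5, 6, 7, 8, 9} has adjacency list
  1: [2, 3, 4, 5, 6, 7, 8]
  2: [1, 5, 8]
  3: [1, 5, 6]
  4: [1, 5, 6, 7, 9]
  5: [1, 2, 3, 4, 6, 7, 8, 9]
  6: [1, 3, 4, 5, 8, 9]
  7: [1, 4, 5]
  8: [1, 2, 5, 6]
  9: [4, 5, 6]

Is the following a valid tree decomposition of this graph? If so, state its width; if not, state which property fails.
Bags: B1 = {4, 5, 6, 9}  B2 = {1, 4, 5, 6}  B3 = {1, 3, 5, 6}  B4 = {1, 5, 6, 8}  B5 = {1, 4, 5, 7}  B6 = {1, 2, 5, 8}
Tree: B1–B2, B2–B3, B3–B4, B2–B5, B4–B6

Every vertex of G appears in some bag (union = {1, 2, 3, 4, 5, 6, 7, 8, 9}); every edge is covered by a bag; and for each vertex v the set of bags containing v is connected in the bag tree. The decomposition is therefore valid. The largest bag has 4 vertices, so the width is 3.

Yes; width 3.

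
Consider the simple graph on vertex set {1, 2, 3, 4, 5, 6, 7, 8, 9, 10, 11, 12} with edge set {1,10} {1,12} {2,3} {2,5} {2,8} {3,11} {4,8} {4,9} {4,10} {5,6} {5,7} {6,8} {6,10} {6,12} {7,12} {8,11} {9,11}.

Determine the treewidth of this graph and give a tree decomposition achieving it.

Every bag has size at most 4, so the width is 4 − 1 = 3 and tw(G) ≤ 3. For the lower bound: the 4 vertex sets {3,9,11}, {2}, {8}, {4,5,6,10} are disjoint, each induces a connected subgraph, and every pair is joined by at least one edge of G. Contracting each set to a single vertex therefore yields K_{4} as a minor, and since treewidth is minor-monotone, tw(G) ≥ tw(K_{4}) = 3. Combining the bounds, tw(G) = 3.

Treewidth 3.
One optimal decomposition is:
Bags: B1 = {2, 3, 9, 11}  B2 = {2, 8, 9, 11}  B3 = {2, 4, 8, 9}  B4 = {2, 4, 5, 8}  B5 = {4, 5, 6, 8}  B6 = {4, 5, 6, 10}  B7 = {5, 6, 7, 10}  B8 = {6, 7, 10, 12}  B9 = {1, 7, 10, 12}
Tree: B1–B2, B2–B3, B3–B4, B4–B5, B5–B6, B6–B7, B7–B8, B8–B9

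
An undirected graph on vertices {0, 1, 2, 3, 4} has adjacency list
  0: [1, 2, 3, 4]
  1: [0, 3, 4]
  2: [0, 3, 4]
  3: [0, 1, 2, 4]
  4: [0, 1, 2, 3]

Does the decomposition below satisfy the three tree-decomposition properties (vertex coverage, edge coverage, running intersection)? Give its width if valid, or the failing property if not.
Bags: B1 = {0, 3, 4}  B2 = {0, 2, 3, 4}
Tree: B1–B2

No — vertex 1 appears in no bag.

A tree decomposition must satisfy three properties: every vertex lies in some bag; for every edge, both endpoints lie together in some bag; and for every vertex, the bags containing it form a connected subtree. Here vertex 1 appears in no bag, so the decomposition is invalid.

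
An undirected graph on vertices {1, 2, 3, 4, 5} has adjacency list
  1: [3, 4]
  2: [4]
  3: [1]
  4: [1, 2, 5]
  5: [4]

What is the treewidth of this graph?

A width-1 tree decomposition is:
Bags: B1 = {1, 3}  B2 = {1, 4}  B3 = {2, 4}  B4 = {4, 5}
Tree: B1–B2, B2–B3, B2–B4
Each bag holds 2 vertices, so the decomposition has width 1, which upper-bounds the treewidth. Any graph with an edge has treewidth ≥ 1, and G has the edge 1–3. Combining the bounds, tw(G) = 1.

1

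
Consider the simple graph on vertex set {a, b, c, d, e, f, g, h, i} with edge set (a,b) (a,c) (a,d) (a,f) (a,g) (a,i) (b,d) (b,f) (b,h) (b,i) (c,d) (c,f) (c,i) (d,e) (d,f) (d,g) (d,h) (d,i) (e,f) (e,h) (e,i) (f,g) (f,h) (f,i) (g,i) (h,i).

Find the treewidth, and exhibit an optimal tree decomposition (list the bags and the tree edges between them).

Treewidth 4.
One such decomposition:
Bags: B1 = {a, c, d, f, i}  B2 = {a, b, d, f, i}  B3 = {a, d, f, g, i}  B4 = {b, d, f, h, i}  B5 = {d, e, f, h, i}
Tree: B1–B2, B2–B3, B2–B4, B4–B5

The largest bag has 5 vertices, giving width 4; this decomposition certifies tw(G) ≤ 4. On the other hand G contains the 5-clique {d, e, f, h, i}. A clique must lie in a single bag of any decomposition, so no decomposition can have width below 4. Hence tw(G) = 4 exactly.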